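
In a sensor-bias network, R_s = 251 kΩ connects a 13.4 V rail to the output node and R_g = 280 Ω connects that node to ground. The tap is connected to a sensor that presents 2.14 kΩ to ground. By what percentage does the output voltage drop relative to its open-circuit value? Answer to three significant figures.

11.6 %

Unloaded V = 13.4 × 280/251300 = 0.014932 V.
Loaded: R_g‖R_L = 247.6 Ω, giving V = 13.4 × 247.6/251200 = 0.013206 V.
Drop = (0.014932 − 0.013206) / 0.014932 = 11.6 %.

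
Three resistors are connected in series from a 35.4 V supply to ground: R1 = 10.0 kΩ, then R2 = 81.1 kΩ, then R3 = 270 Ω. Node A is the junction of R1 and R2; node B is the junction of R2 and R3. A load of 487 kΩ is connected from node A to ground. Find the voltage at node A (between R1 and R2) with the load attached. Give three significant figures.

Below node A the series string R2+R3 = 81370 Ω sits in parallel with the 487000 Ω load: 69720 Ω.
V_A = 35.4 × 69720/(10000 + 69720) = 31.0 V.

V ≈ 31.0 V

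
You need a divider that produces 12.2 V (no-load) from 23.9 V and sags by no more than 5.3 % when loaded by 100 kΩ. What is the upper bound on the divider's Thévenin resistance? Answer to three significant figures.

Loading drop = R_th/(R_th + R_L) ≤ 0.0530, so R_th ≤ R_L · ε/(1−ε) = 100 kΩ × 0.0530/0.9470 = 5.60 kΩ.
(Any R1, R2 with R2/(R1+R2) = 0.510 and R1‖R2 ≤ 5.60 kΩ will meet the spec.)

R_th ≤ 5.60 kΩ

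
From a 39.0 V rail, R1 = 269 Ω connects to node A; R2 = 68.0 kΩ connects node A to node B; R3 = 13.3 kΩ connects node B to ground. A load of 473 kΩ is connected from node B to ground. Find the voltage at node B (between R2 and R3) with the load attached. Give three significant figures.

V ≈ 6.21 V

At node B, R3 is in parallel with the load: R3‖R_L = 12940 Ω.
Below node A the resistance is R2 + (R3‖R_L) = 80940 Ω, so V_A = 39.0 × 80940/81210 = 38.87 V.
Then V_B = V_A × (R3‖R_L)/(R2 + R3‖R_L) = 38.87 × 12940/80940 = 6.21 V.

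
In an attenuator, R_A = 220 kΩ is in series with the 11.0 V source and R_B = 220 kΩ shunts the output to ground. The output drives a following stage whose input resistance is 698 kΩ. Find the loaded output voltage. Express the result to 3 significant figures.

The load sits in parallel with R_B: R_B‖R_L = (220 × 698) / (220 + 698) = 167.3 kΩ.
V_out = 11.0 × 167.3 / (220 + 167.3) = 11.0 × 167.3/387.3 = 4.75 V.

V_out ≈ 4.75 V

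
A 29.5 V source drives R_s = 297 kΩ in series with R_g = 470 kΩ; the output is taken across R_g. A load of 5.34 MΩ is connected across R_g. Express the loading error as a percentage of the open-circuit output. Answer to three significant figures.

3.30 %

The divider's output (Thévenin) resistance is R_s‖R_g = 182.0 kΩ.
Fractional drop under load = R_th/(R_th + R_L) = 182.0 / (182.0 + 5340) = 0.03296.
So the output falls by 3.30 %.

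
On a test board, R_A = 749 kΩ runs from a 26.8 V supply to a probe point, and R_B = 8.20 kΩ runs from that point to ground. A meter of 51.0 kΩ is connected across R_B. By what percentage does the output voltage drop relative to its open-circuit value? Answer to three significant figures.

The divider's output (Thévenin) resistance is R_A‖R_B = 8.111 kΩ.
Fractional drop under load = R_th/(R_th + R_L) = 8.111 / (8.111 + 51.0) = 0.1372.
So the output falls by 13.7 %.

13.7 %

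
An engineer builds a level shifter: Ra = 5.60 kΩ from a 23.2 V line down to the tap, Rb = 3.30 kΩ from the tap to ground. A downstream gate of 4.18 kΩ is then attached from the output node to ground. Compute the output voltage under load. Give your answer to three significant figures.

The load sits in parallel with Rb: Rb‖R_L = (3.30 × 4.18) / (3.30 + 4.18) = 1.844 kΩ.
V_out = 23.2 × 1.844 / (5.60 + 1.844) = 23.2 × 1.844/7.444 = 5.75 V.

V_out ≈ 5.75 V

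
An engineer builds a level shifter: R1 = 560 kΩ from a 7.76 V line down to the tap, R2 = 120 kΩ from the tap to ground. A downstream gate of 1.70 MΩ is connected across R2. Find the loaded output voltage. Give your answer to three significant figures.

V_out ≈ 1.29 V

The load sits in parallel with R2: R2‖R_L = (120 × 1700) / (120 + 1700) = 112.1 kΩ.
V_out = 7.76 × 112.1 / (560 + 112.1) = 7.76 × 112.1/672.1 = 1.29 V.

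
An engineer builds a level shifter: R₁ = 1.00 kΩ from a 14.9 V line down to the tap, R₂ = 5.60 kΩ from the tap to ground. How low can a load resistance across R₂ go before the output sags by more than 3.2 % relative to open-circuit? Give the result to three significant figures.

R_L(min) ≈ 25.7 kΩ

Output resistance R_th = R₁‖R₂ = (1000 × 5600)/6600 = 848.5 Ω.
The fractional drop is R_th/(R_th + R_L); requiring this ≤ 0.0320 gives R_L ≥ R_th(1/0.0320 − 1) = 848.5 × 30.25 = 25.7 kΩ.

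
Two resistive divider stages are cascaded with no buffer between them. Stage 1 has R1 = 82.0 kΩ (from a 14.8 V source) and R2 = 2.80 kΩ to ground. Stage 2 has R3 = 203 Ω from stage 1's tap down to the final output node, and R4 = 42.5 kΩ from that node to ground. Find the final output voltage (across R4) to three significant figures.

V_out ≈ 0.457 V

Stage 2 presents R3+R4 = 42700 Ω as a load on stage 1's tap.
Stage 1's lower leg becomes R2‖(R3+R4) = 2628 Ω, so V_mid = 14.8 × 2628/84630 = 0.4595 V.
Stage 2 is itself unloaded: V_out = V_mid × R4/(R3+R4) = 0.4595 × 42500/42700 = 0.457 V.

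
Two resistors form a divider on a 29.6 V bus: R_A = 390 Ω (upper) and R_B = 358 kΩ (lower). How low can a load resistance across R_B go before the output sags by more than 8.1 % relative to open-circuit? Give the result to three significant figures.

Output resistance R_th = R_A‖R_B = (390 × 358000)/358400 = 389.6 Ω.
The fractional drop is R_th/(R_th + R_L); requiring this ≤ 0.0810 gives R_L ≥ R_th(1/0.0810 − 1) = 389.6 × 11.35 = 4.42 kΩ.

R_L(min) ≈ 4.42 kΩ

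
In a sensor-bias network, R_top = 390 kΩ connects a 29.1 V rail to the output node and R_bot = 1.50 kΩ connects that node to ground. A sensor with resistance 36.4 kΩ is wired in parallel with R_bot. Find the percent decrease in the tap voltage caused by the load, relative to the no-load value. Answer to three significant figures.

The divider's output (Thévenin) resistance is R_top‖R_bot = 1.494 kΩ.
Fractional drop under load = R_th/(R_th + R_L) = 1.494 / (1.494 + 36.4) = 0.03943.
So the output falls by 3.94 %.

3.94 %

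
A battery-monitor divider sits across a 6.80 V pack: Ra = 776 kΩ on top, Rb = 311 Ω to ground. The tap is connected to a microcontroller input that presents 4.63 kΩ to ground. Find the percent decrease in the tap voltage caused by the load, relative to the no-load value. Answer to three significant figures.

The divider's output (Thévenin) resistance is Ra‖Rb = 310.9 Ω.
Fractional drop under load = R_th/(R_th + R_L) = 310.9 / (310.9 + 4630) = 0.06292.
So the output falls by 6.29 %.

6.29 %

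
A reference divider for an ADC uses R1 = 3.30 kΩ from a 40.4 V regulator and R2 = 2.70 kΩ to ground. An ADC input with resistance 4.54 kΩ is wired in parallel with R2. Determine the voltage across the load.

V_out ≈ 13.7 V

The load sits in parallel with R2: R2‖R_L = (2.70 × 4.54) / (2.70 + 4.54) = 1.693 kΩ.
V_out = 40.4 × 1.693 / (3.30 + 1.693) = 40.4 × 1.693/4.993 = 13.7 V.
(Unloaded it would have been 18.2 V.)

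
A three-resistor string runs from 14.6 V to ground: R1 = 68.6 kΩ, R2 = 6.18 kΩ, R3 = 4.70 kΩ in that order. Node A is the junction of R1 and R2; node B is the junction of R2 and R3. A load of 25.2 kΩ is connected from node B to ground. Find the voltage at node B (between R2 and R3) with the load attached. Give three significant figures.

V ≈ 0.734 V

At node B, R3 is in parallel with the load: R3‖R_L = 3.961 kΩ.
Below node A the resistance is R2 + (R3‖R_L) = 10.14 kΩ, so V_A = 14.6 × 10.14/78.74 = 1.880 V.
Then V_B = V_A × (R3‖R_L)/(R2 + R3‖R_L) = 1.880 × 3.961/10.14 = 0.734 V.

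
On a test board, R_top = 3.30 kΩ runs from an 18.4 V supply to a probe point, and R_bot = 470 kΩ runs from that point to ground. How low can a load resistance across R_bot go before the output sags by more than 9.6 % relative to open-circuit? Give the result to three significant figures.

Output resistance R_th = R_top‖R_bot = (3.30 × 470)/473.3 = 3.277 kΩ.
The fractional drop is R_th/(R_th + R_L); requiring this ≤ 0.0960 gives R_L ≥ R_th(1/0.0960 − 1) = 3.277 × 9.417 = 30.9 kΩ.

R_L(min) ≈ 30.9 kΩ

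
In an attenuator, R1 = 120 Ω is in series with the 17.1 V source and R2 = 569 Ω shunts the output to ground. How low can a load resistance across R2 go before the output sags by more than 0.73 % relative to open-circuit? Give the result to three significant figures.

R_L(min) ≈ 13.5 kΩ

Output resistance R_th = R1‖R2 = (120 × 569)/689.0 = 99.10 Ω.
The fractional drop is R_th/(R_th + R_L); requiring this ≤ 0.00730 gives R_L ≥ R_th(1/0.00730 − 1) = 99.10 × 136.0 = 13.5 kΩ.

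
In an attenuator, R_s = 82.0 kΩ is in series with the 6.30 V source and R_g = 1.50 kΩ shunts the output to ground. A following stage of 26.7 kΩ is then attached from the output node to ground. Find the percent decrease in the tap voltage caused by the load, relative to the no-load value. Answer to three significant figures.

5.23 %

The divider's output (Thévenin) resistance is R_s‖R_g = 1.473 kΩ.
Fractional drop under load = R_th/(R_th + R_L) = 1.473 / (1.473 + 26.7) = 0.05229.
So the output falls by 5.23 %.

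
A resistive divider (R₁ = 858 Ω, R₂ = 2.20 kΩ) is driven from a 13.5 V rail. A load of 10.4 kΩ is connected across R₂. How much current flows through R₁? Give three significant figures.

R₂‖R_L = 1816 Ω, so the source sees R₁ + R₂‖R_L = 2674 Ω.
I = 13.5 V / 2674 Ω = 5.05 mA.

I ≈ 5.05 mA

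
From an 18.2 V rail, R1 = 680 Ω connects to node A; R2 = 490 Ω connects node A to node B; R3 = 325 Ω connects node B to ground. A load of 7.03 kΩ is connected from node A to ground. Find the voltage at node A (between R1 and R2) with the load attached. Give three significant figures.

V ≈ 9.42 V

Below node A the series string R2+R3 = 815.0 Ω sits in parallel with the 7030 Ω load: 730.3 Ω.
V_A = 18.2 × 730.3/(680 + 730.3) = 9.42 V.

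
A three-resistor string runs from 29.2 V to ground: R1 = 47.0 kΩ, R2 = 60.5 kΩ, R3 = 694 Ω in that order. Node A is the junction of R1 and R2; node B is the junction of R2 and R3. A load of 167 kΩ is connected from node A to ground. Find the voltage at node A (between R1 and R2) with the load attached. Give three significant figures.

Below node A the series string R2+R3 = 61190 Ω sits in parallel with the 167000 Ω load: 44780 Ω.
V_A = 29.2 × 44780/(47000 + 44780) = 14.2 V.

V ≈ 14.2 V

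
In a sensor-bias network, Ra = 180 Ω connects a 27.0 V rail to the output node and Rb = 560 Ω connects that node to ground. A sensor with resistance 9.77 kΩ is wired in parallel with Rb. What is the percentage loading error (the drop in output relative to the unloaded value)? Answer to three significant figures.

The divider's output (Thévenin) resistance is Ra‖Rb = 136.2 Ω.
Fractional drop under load = R_th/(R_th + R_L) = 136.2 / (136.2 + 9770) = 0.01375.
So the output falls by 1.38 %.

1.38 %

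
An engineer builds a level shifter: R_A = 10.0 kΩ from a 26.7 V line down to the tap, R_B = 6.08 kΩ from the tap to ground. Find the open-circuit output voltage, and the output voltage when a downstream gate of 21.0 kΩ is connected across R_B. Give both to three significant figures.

Open-circuit: V = 26.7 × 6.08/(10.0 + 6.08) = 10.1 V.
With the load, R_B becomes R_B‖R_L = 4.715 kΩ, so V = 26.7 × 4.715/14.71 = 8.56 V.

Unloaded: 10.1 V; loaded: 8.56 V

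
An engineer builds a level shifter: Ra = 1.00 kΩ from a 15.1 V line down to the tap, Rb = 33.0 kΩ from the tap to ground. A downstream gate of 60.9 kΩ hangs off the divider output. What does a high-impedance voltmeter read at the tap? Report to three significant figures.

V_out ≈ 14.4 V

The load sits in parallel with Rb: Rb‖R_L = (33.0 × 60.9) / (33.0 + 60.9) = 21.40 kΩ.
V_out = 15.1 × 21.40 / (1.00 + 21.40) = 15.1 × 21.40/22.40 = 14.4 V.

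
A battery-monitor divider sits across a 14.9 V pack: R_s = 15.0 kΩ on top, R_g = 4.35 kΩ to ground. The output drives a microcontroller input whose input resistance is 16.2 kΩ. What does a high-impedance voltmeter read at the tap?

The load sits in parallel with R_g: R_g‖R_L = (4.35 × 16.2) / (4.35 + 16.2) = 3.429 kΩ.
V_out = 14.9 × 3.429 / (15.0 + 3.429) = 14.9 × 3.429/18.43 = 2.77 V.

V_out ≈ 2.77 V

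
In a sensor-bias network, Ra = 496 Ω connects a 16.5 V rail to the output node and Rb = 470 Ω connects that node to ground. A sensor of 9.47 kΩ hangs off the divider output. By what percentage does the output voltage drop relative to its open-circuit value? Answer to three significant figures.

The divider's output (Thévenin) resistance is Ra‖Rb = 241.3 Ω.
Fractional drop under load = R_th/(R_th + R_L) = 241.3 / (241.3 + 9470) = 0.02485.
So the output falls by 2.48 %.

2.48 %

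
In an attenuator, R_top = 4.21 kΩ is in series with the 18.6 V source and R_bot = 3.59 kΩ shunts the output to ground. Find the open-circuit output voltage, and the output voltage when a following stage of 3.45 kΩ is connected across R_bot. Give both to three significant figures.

Unloaded: 8.56 V; loaded: 5.48 V

Open-circuit: V = 18.6 × 3.59/(4.21 + 3.59) = 8.56 V.
With the load, R_bot becomes R_bot‖R_L = 1.759 kΩ, so V = 18.6 × 1.759/5.969 = 5.48 V.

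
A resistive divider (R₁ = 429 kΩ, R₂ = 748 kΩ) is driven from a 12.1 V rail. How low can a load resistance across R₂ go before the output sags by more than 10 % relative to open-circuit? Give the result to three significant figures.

Output resistance R_th = R₁‖R₂ = (429 × 748)/1177 = 272.6 kΩ.
The fractional drop is R_th/(R_th + R_L); requiring this ≤ 0.100 gives R_L ≥ R_th(1/0.100 − 1) = 272.6 × 9.000 = 2.45 MΩ.

R_L(min) ≈ 2.45 MΩ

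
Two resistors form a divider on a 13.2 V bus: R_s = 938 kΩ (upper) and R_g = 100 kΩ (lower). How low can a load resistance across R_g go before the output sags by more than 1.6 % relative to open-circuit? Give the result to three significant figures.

Output resistance R_th = R_s‖R_g = (938 × 100)/1038 = 90.37 kΩ.
The fractional drop is R_th/(R_th + R_L); requiring this ≤ 0.0160 gives R_L ≥ R_th(1/0.0160 − 1) = 90.37 × 61.50 = 5.56 MΩ.

R_L(min) ≈ 5.56 MΩ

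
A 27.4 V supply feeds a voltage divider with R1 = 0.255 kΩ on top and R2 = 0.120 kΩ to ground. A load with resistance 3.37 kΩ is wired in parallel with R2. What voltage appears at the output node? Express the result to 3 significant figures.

V_out ≈ 8.56 V

The load sits in parallel with R2: R2‖R_L = (120 × 3370) / (120 + 3370) = 115.9 Ω.
V_out = 27.4 × 115.9 / (255 + 115.9) = 27.4 × 115.9/370.9 = 8.56 V.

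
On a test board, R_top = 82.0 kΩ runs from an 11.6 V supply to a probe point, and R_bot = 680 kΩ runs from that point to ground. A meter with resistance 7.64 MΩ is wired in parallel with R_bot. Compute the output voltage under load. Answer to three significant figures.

V_out ≈ 10.3 V

The load sits in parallel with R_bot: R_bot‖R_L = (680 × 7640) / (680 + 7640) = 624.4 kΩ.
V_out = 11.6 × 624.4 / (82.0 + 624.4) = 11.6 × 624.4/706.4 = 10.3 V.
(Unloaded it would have been 10.4 V.)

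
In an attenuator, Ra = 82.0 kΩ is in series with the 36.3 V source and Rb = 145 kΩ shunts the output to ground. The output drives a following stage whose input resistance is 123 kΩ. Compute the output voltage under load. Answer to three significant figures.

The load sits in parallel with Rb: Rb‖R_L = (145 × 123) / (145 + 123) = 66.55 kΩ.
V_out = 36.3 × 66.55 / (82.0 + 66.55) = 36.3 × 66.55/148.5 = 16.3 V.

V_out ≈ 16.3 V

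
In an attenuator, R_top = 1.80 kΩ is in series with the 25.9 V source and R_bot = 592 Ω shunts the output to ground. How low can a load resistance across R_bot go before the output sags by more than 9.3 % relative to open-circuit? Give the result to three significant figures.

R_L(min) ≈ 4.34 kΩ

Output resistance R_th = R_top‖R_bot = (1800 × 592)/2392 = 445.5 Ω.
The fractional drop is R_th/(R_th + R_L); requiring this ≤ 0.0930 gives R_L ≥ R_th(1/0.0930 − 1) = 445.5 × 9.753 = 4.34 kΩ.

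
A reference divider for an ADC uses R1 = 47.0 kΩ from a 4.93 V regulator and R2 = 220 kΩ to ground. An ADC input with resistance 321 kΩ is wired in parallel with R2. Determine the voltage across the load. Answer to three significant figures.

V_out ≈ 3.62 V

The load sits in parallel with R2: R2‖R_L = (220 × 321) / (220 + 321) = 130.5 kΩ.
V_out = 4.93 × 130.5 / (47.0 + 130.5) = 4.93 × 130.5/177.5 = 3.62 V.
(Unloaded it would have been 4.06 V.)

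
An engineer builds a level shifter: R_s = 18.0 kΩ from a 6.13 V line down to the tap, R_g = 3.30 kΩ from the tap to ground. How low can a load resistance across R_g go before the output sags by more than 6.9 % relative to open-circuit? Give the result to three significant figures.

Output resistance R_th = R_s‖R_g = (18.0 × 3.30)/21.30 = 2.789 kΩ.
The fractional drop is R_th/(R_th + R_L); requiring this ≤ 0.0690 gives R_L ≥ R_th(1/0.0690 − 1) = 2.789 × 13.49 = 37.6 kΩ.

R_L(min) ≈ 37.6 kΩ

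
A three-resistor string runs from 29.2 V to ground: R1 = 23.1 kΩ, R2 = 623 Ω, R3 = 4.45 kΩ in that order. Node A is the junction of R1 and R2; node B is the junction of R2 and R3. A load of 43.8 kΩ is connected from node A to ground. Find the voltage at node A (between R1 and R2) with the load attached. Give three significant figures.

Below node A the series string R2+R3 = 5073 Ω sits in parallel with the 43800 Ω load: 4546 Ω.
V_A = 29.2 × 4546/(23100 + 4546) = 4.80 V.

V ≈ 4.80 V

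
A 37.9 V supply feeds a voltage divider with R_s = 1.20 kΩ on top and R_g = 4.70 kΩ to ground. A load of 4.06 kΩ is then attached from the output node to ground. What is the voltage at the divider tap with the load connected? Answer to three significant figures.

V_out ≈ 24.4 V

The load sits in parallel with R_g: R_g‖R_L = (4.70 × 4.06) / (4.70 + 4.06) = 2.178 kΩ.
V_out = 37.9 × 2.178 / (1.20 + 2.178) = 37.9 × 2.178/3.378 = 24.4 V.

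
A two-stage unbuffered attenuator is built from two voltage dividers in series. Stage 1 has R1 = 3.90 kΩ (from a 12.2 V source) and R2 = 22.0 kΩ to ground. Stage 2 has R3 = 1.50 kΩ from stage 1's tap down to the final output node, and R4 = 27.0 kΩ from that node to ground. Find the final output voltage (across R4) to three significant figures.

V_out ≈ 8.80 V

Stage 2 presents R3+R4 = 28.50 kΩ as a load on stage 1's tap.
Stage 1's lower leg becomes R2‖(R3+R4) = 12.42 kΩ, so V_mid = 12.2 × 12.42/16.32 = 9.284 V.
Stage 2 is itself unloaded: V_out = V_mid × R4/(R3+R4) = 9.284 × 27.0/28.50 = 8.80 V.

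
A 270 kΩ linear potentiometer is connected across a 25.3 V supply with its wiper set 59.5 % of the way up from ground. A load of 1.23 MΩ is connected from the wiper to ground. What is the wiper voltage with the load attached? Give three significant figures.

The wiper splits the pot into (1−α)R = 109.3 kΩ above and αR = 160.7 kΩ below.
Lower section ‖ load = 142.1 kΩ.
V_wiper = 25.3 × 142.1/(109.3 + 142.1) = 14.3 V.

V ≈ 14.3 V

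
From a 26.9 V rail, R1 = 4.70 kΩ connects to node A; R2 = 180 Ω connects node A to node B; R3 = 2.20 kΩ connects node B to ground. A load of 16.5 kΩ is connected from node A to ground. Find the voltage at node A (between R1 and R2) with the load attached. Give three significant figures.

Below node A the series string R2+R3 = 2380 Ω sits in parallel with the 16500 Ω load: 2080 Ω.
V_A = 26.9 × 2080/(4700 + 2080) = 8.25 V.

V ≈ 8.25 V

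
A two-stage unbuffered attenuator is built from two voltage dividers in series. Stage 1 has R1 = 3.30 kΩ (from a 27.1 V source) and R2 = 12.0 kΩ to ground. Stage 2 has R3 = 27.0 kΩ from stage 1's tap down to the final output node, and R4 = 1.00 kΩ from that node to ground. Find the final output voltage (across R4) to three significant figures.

Stage 2 presents R3+R4 = 28.00 kΩ as a load on stage 1's tap.
Stage 1's lower leg becomes R2‖(R3+R4) = 8.400 kΩ, so V_mid = 27.1 × 8.400/11.70 = 19.46 V.
Stage 2 is itself unloaded: V_out = V_mid × R4/(R3+R4) = 19.46 × 1.00/28.00 = 0.695 V.

V_out ≈ 0.695 V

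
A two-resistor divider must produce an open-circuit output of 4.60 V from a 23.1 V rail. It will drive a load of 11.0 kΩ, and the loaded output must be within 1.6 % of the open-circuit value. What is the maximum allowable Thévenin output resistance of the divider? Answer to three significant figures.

R_th ≤ 179 Ω

Loading drop = R_th/(R_th + R_L) ≤ 0.0160, so R_th ≤ R_L · ε/(1−ε) = 11.0 kΩ × 0.0160/0.9840 = 179 Ω.
(Any R1, R2 with R2/(R1+R2) = 0.199 and R1‖R2 ≤ 179 Ω will meet the spec.)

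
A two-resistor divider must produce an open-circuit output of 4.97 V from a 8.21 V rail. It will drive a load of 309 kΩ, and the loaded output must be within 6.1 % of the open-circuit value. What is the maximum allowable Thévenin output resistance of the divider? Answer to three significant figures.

R_th ≤ 20.1 kΩ

Loading drop = R_th/(R_th + R_L) ≤ 0.0610, so R_th ≤ R_L · ε/(1−ε) = 309 kΩ × 0.0610/0.9390 = 20.1 kΩ.
(Any R1, R2 with R2/(R1+R2) = 0.605 and R1‖R2 ≤ 20.1 kΩ will meet the spec.)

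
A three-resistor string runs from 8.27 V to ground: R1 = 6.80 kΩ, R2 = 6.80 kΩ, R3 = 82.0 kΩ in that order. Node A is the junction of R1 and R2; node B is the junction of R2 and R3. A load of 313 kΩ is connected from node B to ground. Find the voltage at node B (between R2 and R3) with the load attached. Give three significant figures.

At node B, R3 is in parallel with the load: R3‖R_L = 64.98 kΩ.
Below node A the resistance is R2 + (R3‖R_L) = 71.78 kΩ, so V_A = 8.27 × 71.78/78.58 = 7.554 V.
Then V_B = V_A × (R3‖R_L)/(R2 + R3‖R_L) = 7.554 × 64.98/71.78 = 6.84 V.

V ≈ 6.84 V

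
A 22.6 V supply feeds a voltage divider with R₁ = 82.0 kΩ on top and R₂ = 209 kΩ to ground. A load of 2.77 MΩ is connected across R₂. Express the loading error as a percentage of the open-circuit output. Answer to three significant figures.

The divider's output (Thévenin) resistance is R₁‖R₂ = 58.89 kΩ.
Fractional drop under load = R_th/(R_th + R_L) = 58.89 / (58.89 + 2770) = 0.02082.
So the output falls by 2.08 %.

2.08 %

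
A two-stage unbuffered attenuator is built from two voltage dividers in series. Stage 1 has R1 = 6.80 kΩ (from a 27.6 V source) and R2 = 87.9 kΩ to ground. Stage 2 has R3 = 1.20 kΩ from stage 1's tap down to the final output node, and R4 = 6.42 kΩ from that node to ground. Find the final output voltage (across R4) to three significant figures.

Stage 2 presents R3+R4 = 7.620 kΩ as a load on stage 1's tap.
Stage 1's lower leg becomes R2‖(R3+R4) = 7.012 kΩ, so V_mid = 27.6 × 7.012/13.81 = 14.01 V.
Stage 2 is itself unloaded: V_out = V_mid × R4/(R3+R4) = 14.01 × 6.42/7.620 = 11.8 V.

V_out ≈ 11.8 V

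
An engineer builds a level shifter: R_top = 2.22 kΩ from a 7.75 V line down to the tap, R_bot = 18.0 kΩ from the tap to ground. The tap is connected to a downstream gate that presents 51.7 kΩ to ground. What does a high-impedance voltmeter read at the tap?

The load sits in parallel with R_bot: R_bot‖R_L = (18.0 × 51.7) / (18.0 + 51.7) = 13.35 kΩ.
V_out = 7.75 × 13.35 / (2.22 + 13.35) = 7.75 × 13.35/15.57 = 6.65 V.

V_out ≈ 6.65 V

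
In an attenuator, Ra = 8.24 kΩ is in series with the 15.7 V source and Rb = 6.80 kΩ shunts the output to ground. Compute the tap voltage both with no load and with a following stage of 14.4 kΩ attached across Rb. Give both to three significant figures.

Unloaded: 7.10 V; loaded: 5.64 V

Open-circuit: V = 15.7 × 6.80/(8.24 + 6.80) = 7.10 V.
With the load, Rb becomes Rb‖R_L = 4.619 kΩ, so V = 15.7 × 4.619/12.86 = 5.64 V.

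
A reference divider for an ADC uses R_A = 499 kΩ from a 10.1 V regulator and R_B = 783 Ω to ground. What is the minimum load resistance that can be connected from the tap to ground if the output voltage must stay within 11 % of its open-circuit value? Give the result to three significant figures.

Output resistance R_th = R_A‖R_B = (499000 × 783)/499800 = 781.8 Ω.
The fractional drop is R_th/(R_th + R_L); requiring this ≤ 0.110 gives R_L ≥ R_th(1/0.110 − 1) = 781.8 × 8.091 = 6.33 kΩ.

R_L(min) ≈ 6.33 kΩ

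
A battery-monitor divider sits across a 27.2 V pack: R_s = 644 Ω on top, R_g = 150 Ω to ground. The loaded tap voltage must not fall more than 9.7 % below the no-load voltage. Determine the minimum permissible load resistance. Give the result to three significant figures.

R_L(min) ≈ 1.13 kΩ

Output resistance R_th = R_s‖R_g = (644 × 150)/794.0 = 121.7 Ω.
The fractional drop is R_th/(R_th + R_L); requiring this ≤ 0.0970 gives R_L ≥ R_th(1/0.0970 − 1) = 121.7 × 9.309 = 1.13 kΩ.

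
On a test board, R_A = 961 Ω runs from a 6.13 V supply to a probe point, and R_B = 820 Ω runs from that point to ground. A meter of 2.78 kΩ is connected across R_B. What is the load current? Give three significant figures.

I_L ≈ 0.876 mA

R_B‖R_L = 633.2 Ω; V_out = 6.13 × 633.2/1594 = 2.435 V.
I_L = V_out / R_L = 2.435 / 2.78 kΩ = 0.876 mA.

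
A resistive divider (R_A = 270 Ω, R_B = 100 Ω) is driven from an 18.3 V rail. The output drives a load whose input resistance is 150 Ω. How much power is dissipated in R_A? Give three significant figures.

P ≈ 830 mW

Total resistance from the source is R_A + (R_B‖R_L) = 330.0 Ω, so I = 18.3/330.0 Ω = 55.45 mA.
P = I²·R_A = (55.45 mA)² × 270 Ω = 830 mW.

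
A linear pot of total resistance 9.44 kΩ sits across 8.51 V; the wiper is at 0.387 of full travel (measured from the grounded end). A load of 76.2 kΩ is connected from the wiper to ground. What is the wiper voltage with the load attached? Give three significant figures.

The wiper splits the pot into (1−α)R = 5.787 kΩ above and αR = 3.653 kΩ below.
Lower section ‖ load = 3.486 kΩ.
V_wiper = 8.51 × 3.486/(5.787 + 3.486) = 3.20 V.

V ≈ 3.20 V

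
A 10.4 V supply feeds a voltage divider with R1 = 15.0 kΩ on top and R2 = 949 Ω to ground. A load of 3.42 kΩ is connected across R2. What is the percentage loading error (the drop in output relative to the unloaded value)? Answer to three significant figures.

20.7 %

Unloaded V = 10.4 × 949/15950 = 0.6188 V.
Loaded: R2‖R_L = 742.9 Ω, giving V = 10.4 × 742.9/15740 = 0.4907 V.
Drop = (0.6188 − 0.4907) / 0.6188 = 20.7 %.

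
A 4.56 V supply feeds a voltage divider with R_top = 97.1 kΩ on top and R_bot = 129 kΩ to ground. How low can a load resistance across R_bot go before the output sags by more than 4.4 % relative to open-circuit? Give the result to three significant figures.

Output resistance R_th = R_top‖R_bot = (97.1 × 129)/226.1 = 55.40 kΩ.
The fractional drop is R_th/(R_th + R_L); requiring this ≤ 0.0440 gives R_L ≥ R_th(1/0.0440 − 1) = 55.40 × 21.73 = 1.20 MΩ.

R_L(min) ≈ 1.20 MΩ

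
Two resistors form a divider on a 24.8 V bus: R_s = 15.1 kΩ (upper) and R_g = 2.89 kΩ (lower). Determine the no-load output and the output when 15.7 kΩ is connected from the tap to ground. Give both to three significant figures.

Open-circuit: V = 24.8 × 2.89/(15.1 + 2.89) = 3.98 V.
With the load, R_g becomes R_g‖R_L = 2.441 kΩ, so V = 24.8 × 2.441/17.54 = 3.45 V.

Unloaded: 3.98 V; loaded: 3.45 V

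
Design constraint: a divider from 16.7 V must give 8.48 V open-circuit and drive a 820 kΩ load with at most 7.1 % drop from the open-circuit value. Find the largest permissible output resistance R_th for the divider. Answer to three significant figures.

Loading drop = R_th/(R_th + R_L) ≤ 0.0710, so R_th ≤ R_L · ε/(1−ε) = 820 kΩ × 0.0710/0.9290 = 62.7 kΩ.

R_th ≤ 62.7 kΩ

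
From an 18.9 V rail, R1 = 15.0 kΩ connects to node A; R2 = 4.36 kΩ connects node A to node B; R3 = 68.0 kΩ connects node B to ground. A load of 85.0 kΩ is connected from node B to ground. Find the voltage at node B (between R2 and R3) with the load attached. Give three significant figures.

At node B, R3 is in parallel with the load: R3‖R_L = 37.78 kΩ.
Below node A the resistance is R2 + (R3‖R_L) = 42.14 kΩ, so V_A = 18.9 × 42.14/57.14 = 13.94 V.
Then V_B = V_A × (R3‖R_L)/(R2 + R3‖R_L) = 13.94 × 37.78/42.14 = 12.5 V.

V ≈ 12.5 V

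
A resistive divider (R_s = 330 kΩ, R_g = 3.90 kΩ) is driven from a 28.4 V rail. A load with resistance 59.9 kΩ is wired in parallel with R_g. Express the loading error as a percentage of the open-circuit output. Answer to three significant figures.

6.05 %

The divider's output (Thévenin) resistance is R_s‖R_g = 3.854 kΩ.
Fractional drop under load = R_th/(R_th + R_L) = 3.854 / (3.854 + 59.9) = 0.06046.
So the output falls by 6.05 %.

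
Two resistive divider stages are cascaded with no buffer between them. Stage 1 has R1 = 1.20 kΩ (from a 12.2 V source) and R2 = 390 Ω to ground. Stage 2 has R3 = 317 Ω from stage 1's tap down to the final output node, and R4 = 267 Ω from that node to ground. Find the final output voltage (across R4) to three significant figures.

V_out ≈ 0.910 V

Stage 2 presents R3+R4 = 584.0 Ω as a load on stage 1's tap.
Stage 1's lower leg becomes R2‖(R3+R4) = 233.8 Ω, so V_mid = 12.2 × 233.8/1434 = 1.990 V.
Stage 2 is itself unloaded: V_out = V_mid × R4/(R3+R4) = 1.990 × 267/584.0 = 0.910 V.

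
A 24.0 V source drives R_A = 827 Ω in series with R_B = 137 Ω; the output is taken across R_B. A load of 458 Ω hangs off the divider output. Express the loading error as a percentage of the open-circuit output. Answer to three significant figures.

Unloaded V = 24.0 × 137/964.0 = 3.411 V.
Loaded: R_B‖R_L = 105.5 Ω, giving V = 24.0 × 105.5/932.5 = 2.714 V.
Drop = (3.411 − 2.714) / 3.411 = 20.4 %.

20.4 %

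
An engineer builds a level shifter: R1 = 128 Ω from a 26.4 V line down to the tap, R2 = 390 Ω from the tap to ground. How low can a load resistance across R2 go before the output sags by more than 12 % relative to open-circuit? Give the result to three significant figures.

R_L(min) ≈ 707 Ω

Output resistance R_th = R1‖R2 = (128 × 390)/518.0 = 96.37 Ω.
The fractional drop is R_th/(R_th + R_L); requiring this ≤ 0.120 gives R_L ≥ R_th(1/0.120 − 1) = 96.37 × 7.333 = 707 Ω.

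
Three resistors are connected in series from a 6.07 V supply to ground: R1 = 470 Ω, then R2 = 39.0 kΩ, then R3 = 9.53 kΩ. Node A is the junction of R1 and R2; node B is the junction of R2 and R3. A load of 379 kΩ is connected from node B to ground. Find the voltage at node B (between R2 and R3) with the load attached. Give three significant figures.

At node B, R3 is in parallel with the load: R3‖R_L = 9296 Ω.
Below node A the resistance is R2 + (R3‖R_L) = 48300 Ω, so V_A = 6.07 × 48300/48770 = 6.011 V.
Then V_B = V_A × (R3‖R_L)/(R2 + R3‖R_L) = 6.011 × 9296/48300 = 1.16 V.

V ≈ 1.16 V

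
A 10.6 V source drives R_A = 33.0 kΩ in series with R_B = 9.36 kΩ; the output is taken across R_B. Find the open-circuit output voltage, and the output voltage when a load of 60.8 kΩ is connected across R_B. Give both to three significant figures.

Unloaded: 2.34 V; loaded: 2.09 V

Open-circuit: V = 10.6 × 9.36/(33.0 + 9.36) = 2.34 V.
With the load, R_B becomes R_B‖R_L = 8.111 kΩ, so V = 10.6 × 8.111/41.11 = 2.09 V.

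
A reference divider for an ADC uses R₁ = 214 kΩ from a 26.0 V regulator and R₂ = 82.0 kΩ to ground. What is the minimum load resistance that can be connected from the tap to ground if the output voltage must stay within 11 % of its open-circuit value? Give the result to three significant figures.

R_L(min) ≈ 480 kΩ

Output resistance R_th = R₁‖R₂ = (214 × 82.0)/296.0 = 59.28 kΩ.
The fractional drop is R_th/(R_th + R_L); requiring this ≤ 0.110 gives R_L ≥ R_th(1/0.110 − 1) = 59.28 × 8.091 = 480 kΩ.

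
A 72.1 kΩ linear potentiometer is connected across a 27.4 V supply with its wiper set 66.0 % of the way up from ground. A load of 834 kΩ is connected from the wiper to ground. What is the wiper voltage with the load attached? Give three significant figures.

V ≈ 17.7 V

The wiper splits the pot into (1−α)R = 24.51 kΩ above and αR = 47.59 kΩ below.
Lower section ‖ load = 45.02 kΩ.
V_wiper = 27.4 × 45.02/(24.51 + 45.02) = 17.7 V.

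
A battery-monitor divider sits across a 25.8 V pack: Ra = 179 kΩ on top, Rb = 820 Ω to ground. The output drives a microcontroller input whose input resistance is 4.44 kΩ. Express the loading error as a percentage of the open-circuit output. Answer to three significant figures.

Unloaded V = 25.8 × 820/179800 = 0.1177 V.
Loaded: Rb‖R_L = 692.2 Ω, giving V = 25.8 × 692.2/179700 = 0.09938 V.
Drop = (0.1177 − 0.09938) / 0.1177 = 15.5 %.

15.5 %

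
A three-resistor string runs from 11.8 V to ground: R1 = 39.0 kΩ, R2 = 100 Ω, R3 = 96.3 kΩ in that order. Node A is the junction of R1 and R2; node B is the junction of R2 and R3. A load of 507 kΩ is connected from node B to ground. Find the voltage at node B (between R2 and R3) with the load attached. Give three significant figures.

V ≈ 7.96 V

At node B, R3 is in parallel with the load: R3‖R_L = 80930 Ω.
Below node A the resistance is R2 + (R3‖R_L) = 81030 Ω, so V_A = 11.8 × 81030/120000 = 7.966 V.
Then V_B = V_A × (R3‖R_L)/(R2 + R3‖R_L) = 7.966 × 80930/81030 = 7.96 V.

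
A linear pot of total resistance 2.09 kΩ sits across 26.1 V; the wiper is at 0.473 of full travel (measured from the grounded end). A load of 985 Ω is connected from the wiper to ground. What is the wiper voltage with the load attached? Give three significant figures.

The wiper splits the pot into (1−α)R = 1101 Ω above and αR = 988.6 Ω below.
Lower section ‖ load = 493.4 Ω.
V_wiper = 26.1 × 493.4/(1101 + 493.4) = 8.07 V.

V ≈ 8.07 V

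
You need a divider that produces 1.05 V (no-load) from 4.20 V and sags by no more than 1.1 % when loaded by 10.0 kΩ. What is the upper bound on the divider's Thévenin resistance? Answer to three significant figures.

Loading drop = R_th/(R_th + R_L) ≤ 0.0110, so R_th ≤ R_L · ε/(1−ε) = 10.0 kΩ × 0.0110/0.9890 = 111 Ω.

R_th ≤ 111 Ω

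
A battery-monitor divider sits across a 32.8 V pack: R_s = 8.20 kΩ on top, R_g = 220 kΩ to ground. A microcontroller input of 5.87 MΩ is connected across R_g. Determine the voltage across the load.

The load sits in parallel with R_g: R_g‖R_L = (220 × 5870) / (220 + 5870) = 212.1 kΩ.
V_out = 32.8 × 212.1 / (8.20 + 212.1) = 32.8 × 212.1/220.3 = 31.6 V.

V_out ≈ 31.6 V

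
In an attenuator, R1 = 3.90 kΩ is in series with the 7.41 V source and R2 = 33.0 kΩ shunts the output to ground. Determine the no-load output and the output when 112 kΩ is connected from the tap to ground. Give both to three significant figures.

Unloaded: 6.63 V; loaded: 6.43 V

Open-circuit: V = 7.41 × 33.0/(3.90 + 33.0) = 6.63 V.
With the load, R2 becomes R2‖R_L = 25.49 kΩ, so V = 7.41 × 25.49/29.39 = 6.43 V.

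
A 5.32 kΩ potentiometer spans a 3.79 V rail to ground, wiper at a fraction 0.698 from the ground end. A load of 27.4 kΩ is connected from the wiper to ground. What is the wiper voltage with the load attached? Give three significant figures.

The wiper splits the pot into (1−α)R = 1.607 kΩ above and αR = 3.713 kΩ below.
Lower section ‖ load = 3.270 kΩ.
V_wiper = 3.79 × 3.270/(1.607 + 3.270) = 2.54 V.

V ≈ 2.54 V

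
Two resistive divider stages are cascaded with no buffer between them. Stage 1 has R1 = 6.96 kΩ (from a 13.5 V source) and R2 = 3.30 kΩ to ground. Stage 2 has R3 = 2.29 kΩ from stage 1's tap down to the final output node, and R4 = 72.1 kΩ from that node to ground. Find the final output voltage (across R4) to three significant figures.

V_out ≈ 4.09 V

Stage 2 presents R3+R4 = 74.39 kΩ as a load on stage 1's tap.
Stage 1's lower leg becomes R2‖(R3+R4) = 3.160 kΩ, so V_mid = 13.5 × 3.160/10.12 = 4.215 V.
Stage 2 is itself unloaded: V_out = V_mid × R4/(R3+R4) = 4.215 × 72.1/74.39 = 4.09 V.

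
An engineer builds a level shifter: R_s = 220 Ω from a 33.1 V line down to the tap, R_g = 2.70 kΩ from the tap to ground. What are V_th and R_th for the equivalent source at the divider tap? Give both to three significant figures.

V_th = 30.6 V, R_th = 203 Ω

V_th is the open-circuit tap voltage: 33.1 × 2700/(220 + 2700) = 30.6 V.
With the supply zeroed, R_s and R_g appear in parallel from the tap: R_th = R_s‖R_g = (220 × 2700)/2920 = 203 Ω.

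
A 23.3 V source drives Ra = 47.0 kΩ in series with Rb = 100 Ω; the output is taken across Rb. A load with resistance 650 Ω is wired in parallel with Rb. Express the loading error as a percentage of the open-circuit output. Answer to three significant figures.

13.3 %

The divider's output (Thévenin) resistance is Ra‖Rb = 99.79 Ω.
Fractional drop under load = R_th/(R_th + R_L) = 99.79 / (99.79 + 650) = 0.1331.
So the output falls by 13.3 %.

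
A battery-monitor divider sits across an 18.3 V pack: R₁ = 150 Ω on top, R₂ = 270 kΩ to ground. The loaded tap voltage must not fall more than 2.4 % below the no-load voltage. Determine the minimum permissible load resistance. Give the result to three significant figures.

Output resistance R_th = R₁‖R₂ = (150 × 270000)/270200 = 149.9 Ω.
The fractional drop is R_th/(R_th + R_L); requiring this ≤ 0.0240 gives R_L ≥ R_th(1/0.0240 − 1) = 149.9 × 40.67 = 6.10 kΩ.

R_L(min) ≈ 6.10 kΩ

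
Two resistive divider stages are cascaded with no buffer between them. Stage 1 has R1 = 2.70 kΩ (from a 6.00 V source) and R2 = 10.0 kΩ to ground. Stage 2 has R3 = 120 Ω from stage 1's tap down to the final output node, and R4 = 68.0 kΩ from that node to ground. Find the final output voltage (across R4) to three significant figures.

Stage 2 presents R3+R4 = 68120 Ω as a load on stage 1's tap.
Stage 1's lower leg becomes R2‖(R3+R4) = 8720 Ω, so V_mid = 6.00 × 8720/11420 = 4.581 V.
Stage 2 is itself unloaded: V_out = V_mid × R4/(R3+R4) = 4.581 × 68000/68120 = 4.57 V.

V_out ≈ 4.57 V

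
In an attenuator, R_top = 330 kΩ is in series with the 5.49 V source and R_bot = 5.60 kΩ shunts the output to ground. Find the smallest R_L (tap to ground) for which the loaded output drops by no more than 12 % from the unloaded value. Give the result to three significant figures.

Output resistance R_th = R_top‖R_bot = (330 × 5.60)/335.6 = 5.507 kΩ.
The fractional drop is R_th/(R_th + R_L); requiring this ≤ 0.120 gives R_L ≥ R_th(1/0.120 − 1) = 5.507 × 7.333 = 40.4 kΩ.

R_L(min) ≈ 40.4 kΩ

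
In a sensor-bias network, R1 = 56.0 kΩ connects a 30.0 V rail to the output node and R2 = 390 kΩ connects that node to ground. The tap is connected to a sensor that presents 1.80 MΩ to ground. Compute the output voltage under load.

The load sits in parallel with R2: R2‖R_L = (390 × 1800) / (390 + 1800) = 320.5 kΩ.
V_out = 30.0 × 320.5 / (56.0 + 320.5) = 30.0 × 320.5/376.5 = 25.5 V.

V_out ≈ 25.5 V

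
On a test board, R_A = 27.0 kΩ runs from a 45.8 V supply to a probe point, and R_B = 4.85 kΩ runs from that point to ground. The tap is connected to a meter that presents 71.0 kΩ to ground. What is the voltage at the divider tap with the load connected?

The load sits in parallel with R_B: R_B‖R_L = (4.85 × 71.0) / (4.85 + 71.0) = 4.540 kΩ.
V_out = 45.8 × 4.540 / (27.0 + 4.540) = 45.8 × 4.540/31.54 = 6.59 V.
(Unloaded it would have been 6.97 V.)

V_out ≈ 6.59 V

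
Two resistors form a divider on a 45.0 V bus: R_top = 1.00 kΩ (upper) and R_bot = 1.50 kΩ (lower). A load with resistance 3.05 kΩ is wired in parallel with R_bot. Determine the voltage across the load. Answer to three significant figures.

V_out ≈ 22.6 V

The load sits in parallel with R_bot: R_bot‖R_L = (1.50 × 3.05) / (1.50 + 3.05) = 1.005 kΩ.
V_out = 45.0 × 1.005 / (1.00 + 1.005) = 45.0 × 1.005/2.005 = 22.6 V.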